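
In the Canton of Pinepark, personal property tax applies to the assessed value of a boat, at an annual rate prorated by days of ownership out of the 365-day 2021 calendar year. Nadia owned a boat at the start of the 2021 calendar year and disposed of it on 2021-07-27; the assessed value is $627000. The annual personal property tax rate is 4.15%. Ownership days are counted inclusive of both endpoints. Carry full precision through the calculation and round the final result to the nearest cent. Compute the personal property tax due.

$14828.12

Days held (2021-01-01 to 2021-07-27): 208 out of 365
Tax = $627000 × 4.15% × 208/365 = $14828.1205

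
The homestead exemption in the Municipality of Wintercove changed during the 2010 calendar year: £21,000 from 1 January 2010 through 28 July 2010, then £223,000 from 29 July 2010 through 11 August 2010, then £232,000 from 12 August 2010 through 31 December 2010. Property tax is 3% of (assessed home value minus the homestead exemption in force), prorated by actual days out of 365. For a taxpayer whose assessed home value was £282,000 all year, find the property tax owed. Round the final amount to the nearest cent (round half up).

1 January – 28 July 2010: 209 days, exemption £21,000 → (£282,000 − £21,000) × 3% × 209/365 = £4,483.4795
29 July – 11 August 2010: 14 days, exemption £223,000 → (£282,000 − £223,000) × 3% × 14/365 = £67.8904
12 August – 31 December 2010: 142 days, exemption £232,000 → (£282,000 − £232,000) × 3% × 142/365 = £583.5616
Total = £5,134.9315

£5,134.93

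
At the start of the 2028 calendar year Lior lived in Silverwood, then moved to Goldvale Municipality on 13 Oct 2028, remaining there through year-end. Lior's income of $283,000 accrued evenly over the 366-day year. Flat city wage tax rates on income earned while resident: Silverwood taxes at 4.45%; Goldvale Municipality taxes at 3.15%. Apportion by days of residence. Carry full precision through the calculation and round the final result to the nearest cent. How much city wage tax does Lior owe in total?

$11,789.35

Silverwood, 1 Jan – 12 Oct 2028: 286 days → $283,000 × 4.45% × 286/366 = $9,840.8224
Goldvale Municipality, 13 Oct – 31 Dec 2028: 80 days → $283,000 × 3.15% × 80/366 = $1,948.5246
Total = $11,789.3470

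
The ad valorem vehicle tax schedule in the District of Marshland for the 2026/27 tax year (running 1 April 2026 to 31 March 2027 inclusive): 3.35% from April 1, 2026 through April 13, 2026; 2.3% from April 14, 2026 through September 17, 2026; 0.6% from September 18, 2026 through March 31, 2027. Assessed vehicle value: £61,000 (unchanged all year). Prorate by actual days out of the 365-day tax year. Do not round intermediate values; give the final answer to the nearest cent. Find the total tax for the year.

April 1 – April 13, 2026: 13 days at 3.35% → £61,000 × 3.35% × 13/365 = £72.7822
April 14 – September 17, 2026: 157 days at 2.3% → £61,000 × 2.3% × 157/365 = £603.4822
September 18, 2026 – March 31, 2027: 195 days at 0.6% → £61,000 × 0.6% × 195/365 = £195.5342
Total = £871.7986

£871.80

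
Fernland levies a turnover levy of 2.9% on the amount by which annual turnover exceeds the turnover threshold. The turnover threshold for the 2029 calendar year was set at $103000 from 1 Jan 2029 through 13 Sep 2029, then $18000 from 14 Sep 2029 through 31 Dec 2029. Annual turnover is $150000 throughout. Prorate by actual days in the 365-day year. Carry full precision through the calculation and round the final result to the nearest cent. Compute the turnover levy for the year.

1 Jan – 13 Sep 2029: 256 days, exemption $103000 → ($150000 − $103000) × 2.9% × 256/365 = $955.9671
14 Sep – 31 Dec 2029: 109 days, exemption $18000 → ($150000 − $18000) × 2.9% × 109/365 = $1143.1562
Total = $2099.1233

$2099.12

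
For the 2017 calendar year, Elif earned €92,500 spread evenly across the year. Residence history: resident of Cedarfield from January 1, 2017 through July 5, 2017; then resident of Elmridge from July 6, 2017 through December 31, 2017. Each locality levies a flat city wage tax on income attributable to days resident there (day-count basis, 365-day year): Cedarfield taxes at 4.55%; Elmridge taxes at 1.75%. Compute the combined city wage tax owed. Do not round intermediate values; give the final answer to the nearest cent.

Cedarfield, January 1 – July 5, 2017: 186 days → €92,500 × 4.55% × 186/365 = €2,144.7329
Elmridge, July 6 – December 31, 2017: 179 days → €92,500 × 1.75% × 179/365 = €793.8527
Total = €2,938.5856

€2,938.59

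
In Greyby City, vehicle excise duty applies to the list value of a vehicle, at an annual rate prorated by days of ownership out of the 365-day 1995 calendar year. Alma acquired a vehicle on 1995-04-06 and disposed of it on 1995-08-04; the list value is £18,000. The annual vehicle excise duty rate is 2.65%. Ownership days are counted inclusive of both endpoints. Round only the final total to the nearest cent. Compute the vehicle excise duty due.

£158.13

Days held (1995-04-06 to 1995-08-04): 121 out of 365
Tax = £18,000 × 2.65% × 121/365 = £158.1288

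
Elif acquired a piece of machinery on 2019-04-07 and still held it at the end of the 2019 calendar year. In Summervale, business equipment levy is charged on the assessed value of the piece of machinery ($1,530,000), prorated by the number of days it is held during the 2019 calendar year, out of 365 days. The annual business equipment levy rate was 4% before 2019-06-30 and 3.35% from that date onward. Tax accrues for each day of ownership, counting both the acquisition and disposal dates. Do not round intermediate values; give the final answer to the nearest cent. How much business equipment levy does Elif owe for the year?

2019-04-07 to 2019-06-29: 84 days at 4% → $1,530,000 × 4% × 84/365 = $14,084.3836
2019-06-30 to 2019-12-31: 185 days at 3.35% → $1,530,000 × 3.35% × 185/365 = $25,978.5616
Total = $40,062.9452

$40,062.95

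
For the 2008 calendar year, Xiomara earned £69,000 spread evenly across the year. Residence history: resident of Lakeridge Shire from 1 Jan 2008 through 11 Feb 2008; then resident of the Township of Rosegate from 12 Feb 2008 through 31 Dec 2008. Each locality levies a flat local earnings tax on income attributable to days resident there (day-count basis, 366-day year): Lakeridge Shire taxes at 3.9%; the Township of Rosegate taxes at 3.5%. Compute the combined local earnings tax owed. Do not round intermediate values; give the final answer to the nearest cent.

Lakeridge Shire, 1 Jan – 11 Feb 2008: 42 days → £69,000 × 3.9% × 42/366 = £308.8033
The Township of Rosegate, 12 Feb – 31 Dec 2008: 324 days → £69,000 × 3.5% × 324/366 = £2,137.8689
Total = £2,446.6721

£2,446.67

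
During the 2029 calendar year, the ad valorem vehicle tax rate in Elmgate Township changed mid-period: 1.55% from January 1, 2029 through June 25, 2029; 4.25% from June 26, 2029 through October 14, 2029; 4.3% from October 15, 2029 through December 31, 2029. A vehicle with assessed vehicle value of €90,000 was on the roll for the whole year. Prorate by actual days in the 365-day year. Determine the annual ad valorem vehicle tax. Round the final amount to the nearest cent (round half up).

€2,662.89

January 1 – June 25, 2029: 176 days at 1.55% → €90,000 × 1.55% × 176/365 = €672.6575
June 26 – October 14, 2029: 111 days at 4.25% → €90,000 × 4.25% × 111/365 = €1,163.2192
October 15 – December 31, 2029: 78 days at 4.3% → €90,000 × 4.3% × 78/365 = €827.0137
Total = €2,662.8904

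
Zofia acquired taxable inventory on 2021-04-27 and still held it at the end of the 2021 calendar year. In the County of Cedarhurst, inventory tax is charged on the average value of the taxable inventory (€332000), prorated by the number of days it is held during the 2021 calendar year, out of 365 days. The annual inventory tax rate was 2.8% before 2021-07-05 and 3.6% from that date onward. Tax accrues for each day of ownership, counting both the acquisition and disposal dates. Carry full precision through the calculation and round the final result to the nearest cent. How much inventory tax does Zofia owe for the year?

2021-04-27 to 2021-07-04: 69 days at 2.8% → €332000 × 2.8% × 69/365 = €1757.3260
2021-07-05 to 2021-12-31: 180 days at 3.6% → €332000 × 3.6% × 180/365 = €5894.1370
Total = €7651.4630

€7651.46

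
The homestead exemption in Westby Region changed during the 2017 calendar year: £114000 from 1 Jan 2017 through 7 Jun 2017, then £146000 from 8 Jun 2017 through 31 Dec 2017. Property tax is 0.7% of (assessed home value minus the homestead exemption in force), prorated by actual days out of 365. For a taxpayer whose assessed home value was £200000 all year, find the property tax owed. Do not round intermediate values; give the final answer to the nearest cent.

£474.96

1 Jan – 7 Jun 2017: 158 days, exemption £114000 → (£200000 − £114000) × 0.7% × 158/365 = £260.5918
8 Jun – 31 Dec 2017: 207 days, exemption £146000 → (£200000 − £146000) × 0.7% × 207/365 = £214.3726
Total = £474.9644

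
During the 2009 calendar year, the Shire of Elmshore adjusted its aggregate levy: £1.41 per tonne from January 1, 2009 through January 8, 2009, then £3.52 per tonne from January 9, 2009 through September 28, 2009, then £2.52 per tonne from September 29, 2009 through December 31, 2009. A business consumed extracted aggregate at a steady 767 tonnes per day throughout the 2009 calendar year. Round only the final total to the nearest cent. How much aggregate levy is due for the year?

£900,396.64

January 1 – January 8, 2009: 8 days × 767 tonnes/day = 6,136 tonnes at £1.41/tonne → £8,651.76
January 9 – September 28, 2009: 263 days × 767 tonnes/day = 201,721 tonnes at £3.52/tonne → £710,057.92
September 29 – December 31, 2009: 94 days × 767 tonnes/day = 72,098 tonnes at £2.52/tonne → £181,686.96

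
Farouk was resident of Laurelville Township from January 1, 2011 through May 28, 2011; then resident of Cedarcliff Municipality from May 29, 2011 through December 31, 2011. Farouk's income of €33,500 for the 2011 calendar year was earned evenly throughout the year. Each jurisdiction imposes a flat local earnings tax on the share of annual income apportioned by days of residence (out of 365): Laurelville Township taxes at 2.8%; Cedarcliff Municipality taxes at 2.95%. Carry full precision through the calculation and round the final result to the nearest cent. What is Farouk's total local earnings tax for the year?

€967.87

Laurelville Township, January 1 – May 28, 2011: 148 days → €33,500 × 2.8% × 148/365 = €380.3397
Cedarcliff Municipality, May 29 – December 31, 2011: 217 days → €33,500 × 2.95% × 217/365 = €587.5349
Total = €967.8747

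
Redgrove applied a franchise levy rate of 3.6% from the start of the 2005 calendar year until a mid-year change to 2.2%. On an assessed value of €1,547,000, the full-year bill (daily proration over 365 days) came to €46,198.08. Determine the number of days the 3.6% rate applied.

205 days

Let d = days at the first rate; then 365 − d days at the second rate.
€1,547,000 × [3.6%·d + 2.2%·(365−d)] / 365 = €46,198.08
Solving gives d = 205, so the new rate took effect on 25 Jul 2005.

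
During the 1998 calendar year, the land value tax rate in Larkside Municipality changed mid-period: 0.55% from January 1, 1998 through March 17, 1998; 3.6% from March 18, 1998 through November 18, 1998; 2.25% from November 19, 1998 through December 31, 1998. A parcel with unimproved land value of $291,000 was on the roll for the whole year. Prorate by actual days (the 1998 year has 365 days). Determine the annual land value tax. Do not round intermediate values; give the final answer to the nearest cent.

January 1 – March 17, 1998: 76 days at 0.55% → $291,000 × 0.55% × 76/365 = $333.2548
March 18 – November 18, 1998: 246 days at 3.6% → $291,000 × 3.6% × 246/365 = $7,060.5370
November 19 – December 31, 1998: 43 days at 2.25% → $291,000 × 2.25% × 43/365 = $771.3493
Total = $8,165.1411

$8,165.14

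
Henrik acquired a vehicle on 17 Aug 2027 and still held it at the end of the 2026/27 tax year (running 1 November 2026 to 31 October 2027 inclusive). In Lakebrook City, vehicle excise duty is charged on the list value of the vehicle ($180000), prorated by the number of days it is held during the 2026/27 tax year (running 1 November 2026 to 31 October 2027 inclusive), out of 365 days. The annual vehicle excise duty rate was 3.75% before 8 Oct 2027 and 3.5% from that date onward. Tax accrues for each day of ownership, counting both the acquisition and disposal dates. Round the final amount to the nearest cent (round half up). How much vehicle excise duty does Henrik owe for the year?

17 Aug – 7 Oct 2027: 52 days at 3.75% → $180000 × 3.75% × 52/365 = $961.6438
8 Oct – 31 Oct 2027: 24 days at 3.5% → $180000 × 3.5% × 24/365 = $414.2466
Total = $1375.8904

$1375.89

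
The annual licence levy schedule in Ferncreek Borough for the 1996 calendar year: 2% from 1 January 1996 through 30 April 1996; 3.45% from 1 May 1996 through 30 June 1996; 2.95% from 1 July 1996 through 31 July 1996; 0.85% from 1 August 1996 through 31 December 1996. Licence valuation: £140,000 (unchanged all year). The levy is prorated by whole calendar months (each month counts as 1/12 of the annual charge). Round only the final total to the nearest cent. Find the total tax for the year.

£2,578.33

1 January – 30 April 1996: 4 months at 2% → £140,000 × 2% × 4/12 = £933.3333
1 May – 30 June 1996: 2 months at 3.45% → £140,000 × 3.45% × 2/12 = £805.0000
1 July – 31 July 1996: 1 month at 2.95% → £140,000 × 2.95% × 1/12 = £344.1667
1 August – 31 December 1996: 5 months at 0.85% → £140,000 × 0.85% × 5/12 = £495.8333
Total = £2,578.3333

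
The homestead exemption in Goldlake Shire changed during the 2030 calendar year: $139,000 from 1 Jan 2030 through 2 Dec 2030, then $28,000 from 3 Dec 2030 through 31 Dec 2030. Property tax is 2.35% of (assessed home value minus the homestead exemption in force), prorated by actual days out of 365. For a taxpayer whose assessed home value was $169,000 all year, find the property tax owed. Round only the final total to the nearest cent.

$912.25

1 Jan – 2 Dec 2030: 336 days, exemption $139,000 → ($169,000 − $139,000) × 2.35% × 336/365 = $648.9863
3 Dec – 31 Dec 2030: 29 days, exemption $28,000 → ($169,000 − $28,000) × 2.35% × 29/365 = $263.2644
Total = $912.2507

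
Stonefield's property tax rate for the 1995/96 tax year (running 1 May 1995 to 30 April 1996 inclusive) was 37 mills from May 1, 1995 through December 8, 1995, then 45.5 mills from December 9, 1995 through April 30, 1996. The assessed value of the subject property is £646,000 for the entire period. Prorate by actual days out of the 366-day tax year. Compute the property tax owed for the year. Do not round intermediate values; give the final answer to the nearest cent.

May 1 – December 8, 1995: 222 days at 37 mills → £646,000 × 3.7% × 222/366 = £14,497.9344
December 9, 1995 – April 30, 1996: 144 days at 45.5 mills → £646,000 × 4.55% × 144/366 = £11,564.4590
Total = £26,062.3934

£26,062.39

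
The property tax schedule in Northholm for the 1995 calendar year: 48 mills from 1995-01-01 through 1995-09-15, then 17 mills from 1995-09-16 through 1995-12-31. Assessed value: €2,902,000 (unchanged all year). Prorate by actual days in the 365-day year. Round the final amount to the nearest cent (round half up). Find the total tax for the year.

€112,923.58

1995-01-01 to 1995-09-15: 258 days at 48 mills → €2,902,000 × 4.8% × 258/365 = €98,461.2822
1995-09-16 to 1995-12-31: 107 days at 17 mills → €2,902,000 × 1.7% × 107/365 = €14,462.2959
Total = €112,923.5781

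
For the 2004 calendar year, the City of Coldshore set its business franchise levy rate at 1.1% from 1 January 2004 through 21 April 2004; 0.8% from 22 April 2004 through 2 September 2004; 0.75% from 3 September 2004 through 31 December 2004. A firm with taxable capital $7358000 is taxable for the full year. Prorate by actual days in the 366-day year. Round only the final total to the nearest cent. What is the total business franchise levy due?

$64412.66

1 January – 21 April 2004: 112 days at 1.1% → $7358000 × 1.1% × 112/366 = $24767.9126
22 April – 2 September 2004: 134 days at 0.8% → $7358000 × 0.8% × 134/366 = $21551.3005
3 September – 31 December 2004: 120 days at 0.75% → $7358000 × 0.75% × 120/366 = $18093.4426
Total = $64412.6557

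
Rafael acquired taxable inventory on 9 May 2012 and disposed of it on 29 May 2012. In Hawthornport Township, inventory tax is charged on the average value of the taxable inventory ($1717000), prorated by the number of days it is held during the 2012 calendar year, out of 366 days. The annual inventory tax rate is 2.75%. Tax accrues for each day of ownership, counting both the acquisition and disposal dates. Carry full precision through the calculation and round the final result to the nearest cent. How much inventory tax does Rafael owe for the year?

Days held (9 May – 29 May 2012): 21 out of 366
Tax = $1717000 × 2.75% × 21/366 = $2709.2008

$2709.20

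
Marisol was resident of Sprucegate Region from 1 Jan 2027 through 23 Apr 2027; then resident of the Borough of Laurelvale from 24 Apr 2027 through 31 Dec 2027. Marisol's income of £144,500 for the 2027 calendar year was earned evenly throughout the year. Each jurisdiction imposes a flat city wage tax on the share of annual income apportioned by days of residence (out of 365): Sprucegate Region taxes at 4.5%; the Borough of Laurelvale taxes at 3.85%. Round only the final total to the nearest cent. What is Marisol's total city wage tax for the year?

£5,854.03

Sprucegate Region, 1 Jan – 23 Apr 2027: 113 days → £144,500 × 4.5% × 113/365 = £2,013.1027
The Borough of Laurelvale, 24 Apr – 31 Dec 2027: 252 days → £144,500 × 3.85% × 252/365 = £3,840.9288
Total = £5,854.0315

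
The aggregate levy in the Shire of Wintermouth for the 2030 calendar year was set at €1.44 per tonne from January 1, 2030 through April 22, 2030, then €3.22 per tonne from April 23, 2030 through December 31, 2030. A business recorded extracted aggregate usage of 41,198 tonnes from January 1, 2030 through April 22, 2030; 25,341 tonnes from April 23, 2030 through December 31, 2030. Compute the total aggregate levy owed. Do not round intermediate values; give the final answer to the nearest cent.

€140923.14

January 1 – April 22, 2030: 41,198 tonnes at €1.44/tonne → €59325.12
April 23 – December 31, 2030: 25,341 tonnes at €3.22/tonne → €81598.02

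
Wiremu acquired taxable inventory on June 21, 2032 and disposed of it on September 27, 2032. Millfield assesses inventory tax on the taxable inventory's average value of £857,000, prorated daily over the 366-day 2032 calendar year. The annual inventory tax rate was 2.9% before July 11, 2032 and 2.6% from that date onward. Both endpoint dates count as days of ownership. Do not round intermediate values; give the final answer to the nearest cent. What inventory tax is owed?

June 21 – July 10, 2032: 20 days at 2.9% → £857,000 × 2.9% × 20/366 = £1,358.0874
July 11 – September 27, 2032: 79 days at 2.6% → £857,000 × 2.6% × 79/366 = £4,809.5027
Total = £6,167.5902

£6,167.59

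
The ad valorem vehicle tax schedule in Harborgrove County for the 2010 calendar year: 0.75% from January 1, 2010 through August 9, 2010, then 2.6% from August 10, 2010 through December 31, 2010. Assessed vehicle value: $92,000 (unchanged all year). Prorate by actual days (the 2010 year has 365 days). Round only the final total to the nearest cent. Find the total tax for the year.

$1,361.47

January 1 – August 9, 2010: 221 days at 0.75% → $92,000 × 0.75% × 221/365 = $417.7808
August 10 – December 31, 2010: 144 days at 2.6% → $92,000 × 2.6% × 144/365 = $943.6932
Total = $1,361.4740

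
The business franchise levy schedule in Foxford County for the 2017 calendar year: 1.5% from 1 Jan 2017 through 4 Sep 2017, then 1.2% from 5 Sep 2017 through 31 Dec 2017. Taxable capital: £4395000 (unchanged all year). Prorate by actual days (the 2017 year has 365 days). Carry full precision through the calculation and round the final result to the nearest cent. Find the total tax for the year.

1 Jan – 4 Sep 2017: 247 days at 1.5% → £4395000 × 1.5% × 247/365 = £44612.2603
5 Sep – 31 Dec 2017: 118 days at 1.2% → £4395000 × 1.2% × 118/365 = £17050.1918
Total = £61662.4521

£61662.45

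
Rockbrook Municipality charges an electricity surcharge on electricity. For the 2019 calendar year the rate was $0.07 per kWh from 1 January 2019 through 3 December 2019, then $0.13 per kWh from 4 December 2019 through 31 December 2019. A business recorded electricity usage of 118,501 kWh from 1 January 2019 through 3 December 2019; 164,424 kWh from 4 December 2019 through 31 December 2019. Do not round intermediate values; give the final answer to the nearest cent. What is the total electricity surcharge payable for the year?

$29,670.19

1 January – 3 December 2019: 118,501 kWh at $0.07/kWh → $8,295.07
4 December – 31 December 2019: 164,424 kWh at $0.13/kWh → $21,375.12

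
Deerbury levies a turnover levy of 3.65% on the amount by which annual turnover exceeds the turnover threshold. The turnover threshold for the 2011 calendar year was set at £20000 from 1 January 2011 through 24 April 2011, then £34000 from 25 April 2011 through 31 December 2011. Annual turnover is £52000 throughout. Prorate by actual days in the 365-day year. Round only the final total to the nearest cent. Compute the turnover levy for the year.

£816.60

1 January – 24 April 2011: 114 days, exemption £20000 → (£52000 − £20000) × 3.65% × 114/365 = £364.8000
25 April – 31 December 2011: 251 days, exemption £34000 → (£52000 − £34000) × 3.65% × 251/365 = £451.8000
Total = £816.6000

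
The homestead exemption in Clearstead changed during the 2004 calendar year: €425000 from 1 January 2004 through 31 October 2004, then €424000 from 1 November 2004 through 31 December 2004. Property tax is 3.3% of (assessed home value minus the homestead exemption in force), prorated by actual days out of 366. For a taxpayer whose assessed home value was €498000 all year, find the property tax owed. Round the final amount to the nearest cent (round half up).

€2414.50

1 January – 31 October 2004: 305 days, exemption €425000 → (€498000 − €425000) × 3.3% × 305/366 = €2007.5000
1 November – 31 December 2004: 61 days, exemption €424000 → (€498000 − €424000) × 3.3% × 61/366 = €407.0000
Total = €2414.5000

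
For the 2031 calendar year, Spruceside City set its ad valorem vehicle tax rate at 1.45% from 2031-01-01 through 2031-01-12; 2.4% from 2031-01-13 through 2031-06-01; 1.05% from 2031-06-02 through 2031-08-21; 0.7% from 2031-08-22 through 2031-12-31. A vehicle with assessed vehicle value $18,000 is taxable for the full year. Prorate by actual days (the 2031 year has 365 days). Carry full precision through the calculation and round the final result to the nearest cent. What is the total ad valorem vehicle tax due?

$261.79

2031-01-01 to 2031-01-12: 12 days at 1.45% → $18,000 × 1.45% × 12/365 = $8.5808
2031-01-13 to 2031-06-01: 140 days at 2.4% → $18,000 × 2.4% × 140/365 = $165.6986
2031-06-02 to 2031-08-21: 81 days at 1.05% → $18,000 × 1.05% × 81/365 = $41.9425
2031-08-22 to 2031-12-31: 132 days at 0.7% → $18,000 × 0.7% × 132/365 = $45.5671
Total = $261.7890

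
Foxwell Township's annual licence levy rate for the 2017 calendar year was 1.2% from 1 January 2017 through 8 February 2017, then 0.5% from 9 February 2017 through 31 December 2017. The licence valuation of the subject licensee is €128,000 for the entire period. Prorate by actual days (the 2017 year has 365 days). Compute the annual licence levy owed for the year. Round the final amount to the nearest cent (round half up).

€735.74

1 January – 8 February 2017: 39 days at 1.2% → €128,000 × 1.2% × 39/365 = €164.1205
9 February – 31 December 2017: 326 days at 0.5% → €128,000 × 0.5% × 326/365 = €571.6164
Total = €735.7370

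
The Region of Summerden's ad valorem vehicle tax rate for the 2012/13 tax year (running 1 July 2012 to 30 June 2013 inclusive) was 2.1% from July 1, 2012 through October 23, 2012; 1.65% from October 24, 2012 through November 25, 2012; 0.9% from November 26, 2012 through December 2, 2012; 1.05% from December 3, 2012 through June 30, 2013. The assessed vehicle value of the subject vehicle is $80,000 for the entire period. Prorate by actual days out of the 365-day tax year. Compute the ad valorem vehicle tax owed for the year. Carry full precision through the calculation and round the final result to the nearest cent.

July 1 – October 23, 2012: 115 days at 2.1% → $80,000 × 2.1% × 115/365 = $529.3151
October 24 – November 25, 2012: 33 days at 1.65% → $80,000 × 1.65% × 33/365 = $119.3425
November 26 – December 2, 2012: 7 days at 0.9% → $80,000 × 0.9% × 7/365 = $13.8082
December 3, 2012 – June 30, 2013: 210 days at 1.05% → $80,000 × 1.05% × 210/365 = $483.2877
Total = $1,145.7534

$1,145.75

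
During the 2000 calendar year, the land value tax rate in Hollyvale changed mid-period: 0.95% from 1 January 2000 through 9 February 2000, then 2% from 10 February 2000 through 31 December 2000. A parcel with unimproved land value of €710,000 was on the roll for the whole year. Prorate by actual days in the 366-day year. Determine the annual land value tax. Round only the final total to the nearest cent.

1 January – 9 February 2000: 40 days at 0.95% → €710,000 × 0.95% × 40/366 = €737.1585
10 February – 31 December 2000: 326 days at 2% → €710,000 × 2% × 326/366 = €12,648.0874
Total = €13,385.2459

€13,385.25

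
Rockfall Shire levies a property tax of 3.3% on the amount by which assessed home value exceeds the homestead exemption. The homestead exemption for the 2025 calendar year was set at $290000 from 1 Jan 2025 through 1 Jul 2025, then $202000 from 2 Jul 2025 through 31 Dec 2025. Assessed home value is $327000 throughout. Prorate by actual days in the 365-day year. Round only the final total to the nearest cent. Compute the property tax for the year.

1 Jan – 1 Jul 2025: 182 days, exemption $290000 → ($327000 − $290000) × 3.3% × 182/365 = $608.8274
2 Jul – 31 Dec 2025: 183 days, exemption $202000 → ($327000 − $202000) × 3.3% × 183/365 = $2068.1507
Total = $2676.9781

$2676.98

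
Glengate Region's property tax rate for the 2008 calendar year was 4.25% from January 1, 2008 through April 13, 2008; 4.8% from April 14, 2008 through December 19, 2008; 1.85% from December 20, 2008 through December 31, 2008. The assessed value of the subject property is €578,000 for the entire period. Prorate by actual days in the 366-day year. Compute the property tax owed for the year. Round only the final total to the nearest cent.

January 1 – April 13, 2008: 104 days at 4.25% → €578,000 × 4.25% × 104/366 = €6,980.2186
April 14 – December 19, 2008: 250 days at 4.8% → €578,000 × 4.8% × 250/366 = €18,950.8197
December 20 – December 31, 2008: 12 days at 1.85% → €578,000 × 1.85% × 12/366 = €350.5902
Total = €26,281.6284

€26,281.63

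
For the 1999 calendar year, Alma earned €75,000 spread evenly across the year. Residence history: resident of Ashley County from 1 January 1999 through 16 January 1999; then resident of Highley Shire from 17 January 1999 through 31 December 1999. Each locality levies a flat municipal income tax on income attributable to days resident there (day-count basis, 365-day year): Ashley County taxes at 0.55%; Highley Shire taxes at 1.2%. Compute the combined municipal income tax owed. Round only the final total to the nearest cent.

Ashley County, 1 January – 16 January 1999: 16 days → €75,000 × 0.55% × 16/365 = €18.0822
Highley Shire, 17 January – 31 December 1999: 349 days → €75,000 × 1.2% × 349/365 = €860.5479
Total = €878.6301

€878.63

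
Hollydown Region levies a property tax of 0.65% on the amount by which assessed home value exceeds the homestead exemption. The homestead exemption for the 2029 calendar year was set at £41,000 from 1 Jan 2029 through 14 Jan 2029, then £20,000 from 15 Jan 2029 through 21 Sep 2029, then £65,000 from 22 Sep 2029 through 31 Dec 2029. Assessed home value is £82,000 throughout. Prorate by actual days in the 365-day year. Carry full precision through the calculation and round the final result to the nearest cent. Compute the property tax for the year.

1 Jan – 14 Jan 2029: 14 days, exemption £41,000 → (£82,000 − £41,000) × 0.65% × 14/365 = £10.2219
15 Jan – 21 Sep 2029: 250 days, exemption £20,000 → (£82,000 − £20,000) × 0.65% × 250/365 = £276.0274
22 Sep – 31 Dec 2029: 101 days, exemption £65,000 → (£82,000 − £65,000) × 0.65% × 101/365 = £30.5767
Total = £316.8260

£316.83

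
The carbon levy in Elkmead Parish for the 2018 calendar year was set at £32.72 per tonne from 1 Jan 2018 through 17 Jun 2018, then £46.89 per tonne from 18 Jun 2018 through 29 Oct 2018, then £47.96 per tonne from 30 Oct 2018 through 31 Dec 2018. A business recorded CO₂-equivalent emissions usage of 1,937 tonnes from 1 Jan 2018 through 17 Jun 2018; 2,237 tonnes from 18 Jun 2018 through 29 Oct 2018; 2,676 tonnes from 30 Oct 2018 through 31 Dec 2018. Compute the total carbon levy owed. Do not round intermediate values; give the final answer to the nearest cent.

1 Jan – 17 Jun 2018: 1,937 tonnes at £32.72/tonne → £63,378.64
18 Jun – 29 Oct 2018: 2,237 tonnes at £46.89/tonne → £104,892.93
30 Oct – 31 Dec 2018: 2,676 tonnes at £47.96/tonne → £128,340.96

£296,612.53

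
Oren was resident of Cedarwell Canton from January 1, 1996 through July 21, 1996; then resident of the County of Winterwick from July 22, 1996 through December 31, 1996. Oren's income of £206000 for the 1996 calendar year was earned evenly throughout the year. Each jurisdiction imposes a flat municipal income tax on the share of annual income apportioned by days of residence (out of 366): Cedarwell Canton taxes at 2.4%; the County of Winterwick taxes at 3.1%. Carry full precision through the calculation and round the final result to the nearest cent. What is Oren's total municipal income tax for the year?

Cedarwell Canton, January 1 – July 21, 1996: 203 days → £206000 × 2.4% × 203/366 = £2742.1639
The County of Winterwick, July 22 – December 31, 1996: 163 days → £206000 × 3.1% × 163/366 = £2844.0383
Total = £5586.2022

£5586.20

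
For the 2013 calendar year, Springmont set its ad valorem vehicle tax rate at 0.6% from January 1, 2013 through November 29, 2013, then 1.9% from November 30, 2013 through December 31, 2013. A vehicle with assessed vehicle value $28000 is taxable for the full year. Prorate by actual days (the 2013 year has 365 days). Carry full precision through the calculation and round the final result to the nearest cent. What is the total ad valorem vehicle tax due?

$199.91

January 1 – November 29, 2013: 333 days at 0.6% → $28000 × 0.6% × 333/365 = $153.2712
November 30 – December 31, 2013: 32 days at 1.9% → $28000 × 1.9% × 32/365 = $46.6411
Total = $199.9123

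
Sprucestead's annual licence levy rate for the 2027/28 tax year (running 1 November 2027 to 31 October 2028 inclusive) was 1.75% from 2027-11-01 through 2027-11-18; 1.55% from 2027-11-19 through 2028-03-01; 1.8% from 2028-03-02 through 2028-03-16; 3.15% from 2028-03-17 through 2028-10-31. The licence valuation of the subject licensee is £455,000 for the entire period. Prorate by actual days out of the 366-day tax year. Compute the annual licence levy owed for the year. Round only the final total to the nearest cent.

£11,698.85

2027-11-01 to 2027-11-18: 18 days at 1.75% → £455,000 × 1.75% × 18/366 = £391.5984
2027-11-19 to 2028-03-01: 104 days at 1.55% → £455,000 × 1.55% × 104/366 = £2,003.9891
2028-03-02 to 2028-03-16: 15 days at 1.8% → £455,000 × 1.8% × 15/366 = £335.6557
2028-03-17 to 2028-10-31: 229 days at 3.15% → £455,000 × 3.15% × 229/366 = £8,967.6025
Total = £11,698.8456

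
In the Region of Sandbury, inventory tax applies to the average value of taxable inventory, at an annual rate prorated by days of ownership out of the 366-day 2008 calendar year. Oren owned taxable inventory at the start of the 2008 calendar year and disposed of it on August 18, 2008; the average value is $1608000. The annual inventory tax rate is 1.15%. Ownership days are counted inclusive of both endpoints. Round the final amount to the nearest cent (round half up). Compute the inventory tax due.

$11671.18

Days held (January 1 – August 18, 2008): 231 out of 366
Tax = $1608000 × 1.15% × 231/366 = $11671.1803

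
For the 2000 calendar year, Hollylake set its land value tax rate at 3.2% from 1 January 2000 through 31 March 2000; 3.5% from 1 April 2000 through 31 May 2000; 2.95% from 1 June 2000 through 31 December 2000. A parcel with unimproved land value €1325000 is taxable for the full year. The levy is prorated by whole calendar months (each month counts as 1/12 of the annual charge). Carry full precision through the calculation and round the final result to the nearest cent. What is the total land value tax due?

1 January – 31 March 2000: 3 months at 3.2% → €1325000 × 3.2% × 3/12 = €10600.0000
1 April – 31 May 2000: 2 months at 3.5% → €1325000 × 3.5% × 2/12 = €7729.1667
1 June – 31 December 2000: 7 months at 2.95% → €1325000 × 2.95% × 7/12 = €22801.0417
Total = €41130.2083

€41130.21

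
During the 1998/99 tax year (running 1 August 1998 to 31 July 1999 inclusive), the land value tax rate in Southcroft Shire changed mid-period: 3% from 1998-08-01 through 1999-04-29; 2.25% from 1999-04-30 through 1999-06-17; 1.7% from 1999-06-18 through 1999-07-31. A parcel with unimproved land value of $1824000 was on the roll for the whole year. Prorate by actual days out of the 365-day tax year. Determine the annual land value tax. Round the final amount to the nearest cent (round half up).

$50025.07

1998-08-01 to 1999-04-29: 272 days at 3% → $1824000 × 3% × 272/365 = $40777.6438
1999-04-30 to 1999-06-17: 49 days at 2.25% → $1824000 × 2.25% × 49/365 = $5509.4795
1999-06-18 to 1999-07-31: 44 days at 1.7% → $1824000 × 1.7% × 44/365 = $3737.9507
Total = $50025.0740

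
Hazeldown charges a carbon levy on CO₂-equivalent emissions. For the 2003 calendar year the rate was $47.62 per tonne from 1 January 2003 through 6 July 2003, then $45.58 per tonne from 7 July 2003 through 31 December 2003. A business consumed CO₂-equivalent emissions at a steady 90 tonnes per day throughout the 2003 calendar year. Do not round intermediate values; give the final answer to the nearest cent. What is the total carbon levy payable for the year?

$1,531,636.20

1 January – 6 July 2003: 187 days × 90 tonnes/day = 16,830 tonnes at $47.62/tonne → $801,444.60
7 July – 31 December 2003: 178 days × 90 tonnes/day = 16,020 tonnes at $45.58/tonne → $730,191.60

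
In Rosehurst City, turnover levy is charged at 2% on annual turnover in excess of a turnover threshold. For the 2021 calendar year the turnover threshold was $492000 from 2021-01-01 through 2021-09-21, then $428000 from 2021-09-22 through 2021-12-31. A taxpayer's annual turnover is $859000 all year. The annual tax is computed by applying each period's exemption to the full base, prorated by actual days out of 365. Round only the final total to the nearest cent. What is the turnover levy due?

$7694.19

2021-01-01 to 2021-09-21: 264 days, exemption $492000 → ($859000 − $492000) × 2% × 264/365 = $5308.9315
2021-09-22 to 2021-12-31: 101 days, exemption $428000 → ($859000 − $428000) × 2% × 101/365 = $2385.2603
Total = $7694.1918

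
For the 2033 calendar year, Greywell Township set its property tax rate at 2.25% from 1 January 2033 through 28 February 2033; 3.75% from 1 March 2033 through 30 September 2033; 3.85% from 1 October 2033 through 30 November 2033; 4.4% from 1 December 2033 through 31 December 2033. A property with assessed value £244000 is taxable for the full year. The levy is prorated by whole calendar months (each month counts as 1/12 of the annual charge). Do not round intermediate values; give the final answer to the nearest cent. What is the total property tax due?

£8712.83

1 January – 28 February 2033: 2 months at 2.25% → £244000 × 2.25% × 2/12 = £915.0000
1 March – 30 September 2033: 7 months at 3.75% → £244000 × 3.75% × 7/12 = £5337.5000
1 October – 30 November 2033: 2 months at 3.85% → £244000 × 3.85% × 2/12 = £1565.6667
1 December – 31 December 2033: 1 month at 4.4% → £244000 × 4.4% × 1/12 = £894.6667
Total = £8712.8333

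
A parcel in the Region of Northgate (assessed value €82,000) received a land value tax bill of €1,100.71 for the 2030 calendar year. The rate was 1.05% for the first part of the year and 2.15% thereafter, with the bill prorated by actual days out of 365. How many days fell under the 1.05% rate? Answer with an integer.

Let d = days at the first rate; then 365 − d days at the second rate.
€82,000 × [1.05%·d + 2.15%·(365−d)] / 365 = €1,100.71
Solving gives d = 268, so the new rate took effect on 26 Sep 2030.

268 days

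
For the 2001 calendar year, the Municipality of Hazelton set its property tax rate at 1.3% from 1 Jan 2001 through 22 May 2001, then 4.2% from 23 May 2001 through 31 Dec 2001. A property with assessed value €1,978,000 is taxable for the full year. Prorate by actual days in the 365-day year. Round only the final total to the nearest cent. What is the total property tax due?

€60,759.82

1 Jan – 22 May 2001: 142 days at 1.3% → €1,978,000 × 1.3% × 142/365 = €10,003.8027
23 May – 31 Dec 2001: 223 days at 4.2% → €1,978,000 × 4.2% × 223/365 = €50,756.0219
Total = €60,759.8247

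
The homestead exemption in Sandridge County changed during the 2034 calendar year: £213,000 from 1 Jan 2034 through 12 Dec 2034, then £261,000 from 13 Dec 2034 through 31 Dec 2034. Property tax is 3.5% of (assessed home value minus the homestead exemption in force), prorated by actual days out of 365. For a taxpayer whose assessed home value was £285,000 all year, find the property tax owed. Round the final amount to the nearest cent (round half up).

£2,432.55

1 Jan – 12 Dec 2034: 346 days, exemption £213,000 → (£285,000 − £213,000) × 3.5% × 346/365 = £2,388.8219
13 Dec – 31 Dec 2034: 19 days, exemption £261,000 → (£285,000 − £261,000) × 3.5% × 19/365 = £43.7260
Total = £2,432.5479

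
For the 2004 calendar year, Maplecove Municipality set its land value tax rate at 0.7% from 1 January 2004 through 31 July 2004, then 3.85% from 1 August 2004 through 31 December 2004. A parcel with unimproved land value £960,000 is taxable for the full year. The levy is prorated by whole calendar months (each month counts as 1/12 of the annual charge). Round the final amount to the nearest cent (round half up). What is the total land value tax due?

1 January – 31 July 2004: 7 months at 0.7% → £960,000 × 0.7% × 7/12 = £3,920.0000
1 August – 31 December 2004: 5 months at 3.85% → £960,000 × 3.85% × 5/12 = £15,400.0000
Total = £19,320.0000

£19,320.00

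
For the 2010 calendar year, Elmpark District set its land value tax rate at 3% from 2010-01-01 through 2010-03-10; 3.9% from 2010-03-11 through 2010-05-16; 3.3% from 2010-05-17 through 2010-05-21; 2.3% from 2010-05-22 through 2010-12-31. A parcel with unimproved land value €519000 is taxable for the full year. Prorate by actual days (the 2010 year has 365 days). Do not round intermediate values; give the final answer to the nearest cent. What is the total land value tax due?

€14219.18

2010-01-01 to 2010-03-10: 69 days at 3% → €519000 × 3% × 69/365 = €2943.3699
2010-03-11 to 2010-05-16: 67 days at 3.9% → €519000 × 3.9% × 67/365 = €3715.4712
2010-05-17 to 2010-05-21: 5 days at 3.3% → €519000 × 3.3% × 5/365 = €234.6164
2010-05-22 to 2010-12-31: 224 days at 2.3% → €519000 × 2.3% × 224/365 = €7325.7205
Total = €14219.1781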